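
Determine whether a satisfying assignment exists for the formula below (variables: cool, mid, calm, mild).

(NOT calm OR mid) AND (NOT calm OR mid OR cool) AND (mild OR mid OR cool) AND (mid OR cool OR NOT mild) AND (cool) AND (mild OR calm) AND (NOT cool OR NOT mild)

Yes

(cool) alone gives cool = true.
(NOT mild) alone gives mild = false.
(calm) alone gives calm = true.
(mid) alone gives mid = true.
All clauses are satisfied.
A satisfying assignment: cool ↦ true,  mid ↦ true,  calm ↦ true,  mild ↦ false.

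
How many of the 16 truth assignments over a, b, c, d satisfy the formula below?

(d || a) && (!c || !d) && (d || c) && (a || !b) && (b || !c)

There are 2^4 = 16 truth assignments over (a, b, c, d).
Check each against the 5 clauses (columns in the order a, b, c, d):
  F F F F  ✗ fails (d || a)
  F F F T  ✓ satisfies all
  F F T F  ✗ fails (d || a)
  F F T T  ✗ fails (!c || !d)
  F T F F  ✗ fails (d || a)
  F T F T  ✗ fails (a || !b)
  F T T F  ✗ fails (d || a)
  F T T T  ✗ fails (!c || !d)
  T F F F  ✗ fails (d || c)
  T F F T  ✓ satisfies all
  T F T F  ✗ fails (b || !c)
  T F T T  ✗ fails (!c || !d)
  T T F F  ✗ fails (d || c)
  T T F T  ✓ satisfies all
  T T T F  ✓ satisfies all
  T T T T  ✗ fails (!c || !d)
4 of the 16 rows are models.

4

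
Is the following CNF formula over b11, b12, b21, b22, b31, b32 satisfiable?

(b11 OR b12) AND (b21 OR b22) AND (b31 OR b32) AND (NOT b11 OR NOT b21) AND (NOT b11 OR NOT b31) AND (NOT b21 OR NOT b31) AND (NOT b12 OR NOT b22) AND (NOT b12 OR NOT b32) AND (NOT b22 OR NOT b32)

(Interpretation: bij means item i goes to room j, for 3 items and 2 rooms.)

No, unsatisfiable

Try b11 = true.
The clause (NOT b21) is unit, so b21 = false.
The clause (b22) is unit, so b22 = true.
The clause (NOT b31) is unit, so b31 = false.
The clause (b32) is unit, so b32 = true.
Now (NOT b32) is unsatisfied and unit — conflict.
So b11 must be the other value — set b11 = false.
The clause (b12) is unit, so b12 = true.
The clause (NOT b22) is unit, so b22 = false.
The clause (b21) is unit, so b21 = true.
The clause (NOT b31) is unit, so b31 = false.
The clause (b32) is unit, so b32 = true.
Now (NOT b32) is unsatisfied and unit — conflict.
Neither b11 = true nor b11 = false works.
No assignment satisfies every clause.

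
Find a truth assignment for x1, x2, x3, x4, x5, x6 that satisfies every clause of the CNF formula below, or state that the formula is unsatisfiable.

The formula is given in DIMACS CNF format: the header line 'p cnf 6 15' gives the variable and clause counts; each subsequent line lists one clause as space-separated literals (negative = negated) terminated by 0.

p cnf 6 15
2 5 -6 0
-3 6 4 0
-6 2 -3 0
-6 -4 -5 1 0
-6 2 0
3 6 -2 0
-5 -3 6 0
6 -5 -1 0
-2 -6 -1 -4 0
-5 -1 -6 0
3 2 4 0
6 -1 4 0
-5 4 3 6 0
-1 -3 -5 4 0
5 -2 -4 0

Try x6 = False.
Try x3 = False.
(¬x2) alone gives x2 = False.
(x4) alone gives x4 = True.
Try x5 = False.
No clause remains; x1 is free.

x1 ↦ False; x2 ↦ False; x3 ↦ False; x4 ↦ True; x5 ↦ False; x6 ↦ False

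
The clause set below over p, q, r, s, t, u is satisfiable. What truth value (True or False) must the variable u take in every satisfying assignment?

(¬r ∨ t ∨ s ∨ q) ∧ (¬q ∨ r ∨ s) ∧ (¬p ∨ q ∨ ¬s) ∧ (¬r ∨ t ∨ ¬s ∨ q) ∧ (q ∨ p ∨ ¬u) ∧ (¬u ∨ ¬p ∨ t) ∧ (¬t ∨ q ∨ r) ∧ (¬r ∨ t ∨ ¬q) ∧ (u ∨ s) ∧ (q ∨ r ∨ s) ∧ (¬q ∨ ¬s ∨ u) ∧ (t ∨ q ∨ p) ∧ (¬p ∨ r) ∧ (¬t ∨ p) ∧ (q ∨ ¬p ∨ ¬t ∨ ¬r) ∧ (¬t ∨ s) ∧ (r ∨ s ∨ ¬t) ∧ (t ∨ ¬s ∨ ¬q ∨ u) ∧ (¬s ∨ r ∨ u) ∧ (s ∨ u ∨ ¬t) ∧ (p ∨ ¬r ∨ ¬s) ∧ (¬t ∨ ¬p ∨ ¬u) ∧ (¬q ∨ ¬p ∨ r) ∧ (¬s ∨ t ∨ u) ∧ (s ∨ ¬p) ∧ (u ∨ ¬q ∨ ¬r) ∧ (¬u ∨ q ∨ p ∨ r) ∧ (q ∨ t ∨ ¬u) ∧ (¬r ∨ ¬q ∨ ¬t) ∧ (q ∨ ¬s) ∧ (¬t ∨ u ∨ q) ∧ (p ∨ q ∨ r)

True

Suppose u = False.
The clause (s) is unit, so s = True.
The clause (¬q) is unit, so q = False.
That conflicts with the unit clause (q).
So every satisfying assignment has u = True.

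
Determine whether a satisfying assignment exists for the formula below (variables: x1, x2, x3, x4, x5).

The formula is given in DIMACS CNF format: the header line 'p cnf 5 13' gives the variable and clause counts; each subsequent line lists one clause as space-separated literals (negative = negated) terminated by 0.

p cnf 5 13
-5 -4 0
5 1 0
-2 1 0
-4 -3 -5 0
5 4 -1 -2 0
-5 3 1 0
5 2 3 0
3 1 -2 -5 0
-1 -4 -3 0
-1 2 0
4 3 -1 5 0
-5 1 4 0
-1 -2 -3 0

Suppose x5 = True.
Unit clause (¬x4) forces x4 = False.
Unit clause (x1) forces x1 = True.
Unit clause (x2) forces x2 = True.
Unit clause (¬x3) forces x3 = False.
Every clause now holds.
A satisfying assignment: x1 ↦ True; x2 ↦ True; x3 ↦ False; x4 ↦ False; x5 ↦ True.

Yes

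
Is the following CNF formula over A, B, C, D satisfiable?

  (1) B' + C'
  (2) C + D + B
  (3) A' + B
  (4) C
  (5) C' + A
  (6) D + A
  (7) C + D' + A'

No

(C) alone gives C = 1.
(B') alone gives B = 0.
(A') alone gives A = 0.
Now (A) is unsatisfied and unit — conflict.
No assignment satisfies every clause.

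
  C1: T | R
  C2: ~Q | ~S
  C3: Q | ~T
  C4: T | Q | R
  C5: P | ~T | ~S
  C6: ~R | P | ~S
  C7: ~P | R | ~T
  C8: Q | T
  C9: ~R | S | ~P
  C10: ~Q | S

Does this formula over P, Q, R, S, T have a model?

Suppose T = 1.
The clause (Q) is unit, so Q = 1.
The clause (~S) is unit, so S = 0.
That conflicts with the unit clause (S).
Undo T and try T = 0.
The clause (R) is unit, so R = 1.
The clause (Q) is unit, so Q = 1.
The clause (~S) is unit, so S = 0.
That conflicts with the unit clause (S).
Neither T = 1 nor T = 0 works.
No assignment satisfies every clause.

Unsatisfiable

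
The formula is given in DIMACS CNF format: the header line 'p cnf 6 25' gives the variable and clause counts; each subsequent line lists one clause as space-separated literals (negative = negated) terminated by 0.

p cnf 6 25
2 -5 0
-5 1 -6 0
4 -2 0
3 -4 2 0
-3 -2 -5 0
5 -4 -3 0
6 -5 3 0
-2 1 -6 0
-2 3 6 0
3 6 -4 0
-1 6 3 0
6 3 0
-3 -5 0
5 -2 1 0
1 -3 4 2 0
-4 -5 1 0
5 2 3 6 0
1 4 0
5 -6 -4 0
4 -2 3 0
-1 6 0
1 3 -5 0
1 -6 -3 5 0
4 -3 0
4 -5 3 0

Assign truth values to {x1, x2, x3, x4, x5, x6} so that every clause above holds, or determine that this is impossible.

Try x2 = True.
Unit clause (x4) forces x4 = True.
Try x3 = False.
Unit clause (x6) forces x6 = True.
Unit clause (x1) forces x1 = True.
Unit clause (x5) forces x5 = True.
This assignment satisfies each clause.

x1=True, x2=True, x3=False, x4=True, x5=True, x6=True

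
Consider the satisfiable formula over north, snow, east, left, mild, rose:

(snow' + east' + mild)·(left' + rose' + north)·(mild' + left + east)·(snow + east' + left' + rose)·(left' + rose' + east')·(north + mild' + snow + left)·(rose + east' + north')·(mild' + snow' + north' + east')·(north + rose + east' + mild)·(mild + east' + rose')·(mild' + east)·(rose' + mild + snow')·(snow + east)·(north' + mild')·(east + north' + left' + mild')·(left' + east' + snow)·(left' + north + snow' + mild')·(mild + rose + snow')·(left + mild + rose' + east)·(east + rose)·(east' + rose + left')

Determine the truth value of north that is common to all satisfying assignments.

False

Suppose north = 1.
The clause (mild') is unit, so mild = 0.
Branch on snow: set snow = 0.
The clause (east) is unit, so east = 1.
The clause (rose) is unit, so rose = 1.
Now (rose') is unsatisfied and unit — conflict.
Backtrack on snow: now try snow = 1.
The clause (east') is unit, so east = 0.
The clause (rose') is unit, so rose = 0.
Now (rose) is unsatisfied and unit — conflict.
Both values of snow lead to a conflict.
So every satisfying assignment has north = False.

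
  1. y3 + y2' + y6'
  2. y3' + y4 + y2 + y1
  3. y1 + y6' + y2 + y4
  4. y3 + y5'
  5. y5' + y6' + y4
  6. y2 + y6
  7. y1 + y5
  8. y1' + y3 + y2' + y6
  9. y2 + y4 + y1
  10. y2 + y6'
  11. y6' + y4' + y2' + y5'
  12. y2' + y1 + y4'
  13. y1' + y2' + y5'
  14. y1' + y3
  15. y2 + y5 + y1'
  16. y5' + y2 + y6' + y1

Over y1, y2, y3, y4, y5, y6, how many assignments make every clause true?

5

There are 2^6 = 64 truth assignments over (y1, y2, y3, y4, y5, y6).
Split on y1. With y1 = 1, the clauses containing y1 are satisfied and y1' drops from the rest; 4 of the 2^5 = 32 assignments to the other variables satisfy what remains.
With y1 = 0, by the same count on the reduced clause set, 1 assignment works.
(One model: y1=F, y2=T, y3=T, y4=F, y5=T, y6=F.)
Total: 4 + 1 = 5.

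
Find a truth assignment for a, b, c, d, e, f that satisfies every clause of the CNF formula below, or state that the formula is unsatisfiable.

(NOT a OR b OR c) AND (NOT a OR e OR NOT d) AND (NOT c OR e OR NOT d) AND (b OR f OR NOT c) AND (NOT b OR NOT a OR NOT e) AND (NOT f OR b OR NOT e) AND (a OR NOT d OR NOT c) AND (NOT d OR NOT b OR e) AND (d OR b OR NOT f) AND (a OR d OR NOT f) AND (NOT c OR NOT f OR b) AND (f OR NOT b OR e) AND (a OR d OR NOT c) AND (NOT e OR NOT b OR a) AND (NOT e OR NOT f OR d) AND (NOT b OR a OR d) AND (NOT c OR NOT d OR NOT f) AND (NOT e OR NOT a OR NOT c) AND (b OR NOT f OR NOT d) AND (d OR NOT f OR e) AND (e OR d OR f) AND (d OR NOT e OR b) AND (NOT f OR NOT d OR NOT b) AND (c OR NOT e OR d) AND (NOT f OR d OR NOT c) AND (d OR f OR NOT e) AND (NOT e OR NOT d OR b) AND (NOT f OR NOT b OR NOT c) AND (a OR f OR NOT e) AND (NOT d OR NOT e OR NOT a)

a: false; b: false; c: false; d: true; e: false; f: false

Try a = false.
Try d = true.
Unit clause (NOT c) forces c = false.
Try b = false.
Unit clause (NOT f) forces f = false.
Unit clause (NOT e) forces e = false.
This assignment satisfies each clause.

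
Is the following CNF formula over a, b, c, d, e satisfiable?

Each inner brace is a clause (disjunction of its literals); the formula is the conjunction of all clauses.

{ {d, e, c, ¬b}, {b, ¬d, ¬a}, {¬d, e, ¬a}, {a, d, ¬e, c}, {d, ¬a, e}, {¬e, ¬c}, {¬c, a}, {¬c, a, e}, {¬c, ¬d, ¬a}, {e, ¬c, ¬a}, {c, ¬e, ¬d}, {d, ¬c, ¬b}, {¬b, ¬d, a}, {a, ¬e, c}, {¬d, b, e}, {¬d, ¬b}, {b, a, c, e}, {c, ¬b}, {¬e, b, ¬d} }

Yes, satisfiable

Suppose e = True.
(¬c) alone gives c = False.
(¬d) alone gives d = False.
(a) alone gives a = True.
(¬b) alone gives b = False.
This assignment satisfies each clause.
A satisfying assignment: a ↦ True, b ↦ False, c ↦ False, d ↦ False, e ↦ True.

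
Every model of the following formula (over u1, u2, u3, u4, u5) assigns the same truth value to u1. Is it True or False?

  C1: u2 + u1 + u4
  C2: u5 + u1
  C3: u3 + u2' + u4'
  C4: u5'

Suppose u1 = 0.
From the singleton clause (u5), u5 = 1.
That conflicts with the unit clause (u5').
So every satisfying assignment has u1 = True.

True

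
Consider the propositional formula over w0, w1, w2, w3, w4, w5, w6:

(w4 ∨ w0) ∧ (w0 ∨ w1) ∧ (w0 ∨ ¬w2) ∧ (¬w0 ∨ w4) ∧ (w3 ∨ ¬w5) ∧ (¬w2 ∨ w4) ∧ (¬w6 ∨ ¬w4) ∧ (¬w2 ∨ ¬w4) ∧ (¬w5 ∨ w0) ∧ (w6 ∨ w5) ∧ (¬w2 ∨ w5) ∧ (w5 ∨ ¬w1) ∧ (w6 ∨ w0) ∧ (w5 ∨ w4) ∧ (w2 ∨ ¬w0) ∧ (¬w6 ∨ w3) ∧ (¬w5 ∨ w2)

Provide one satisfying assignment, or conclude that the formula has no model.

UNSATISFIABLE

Try w4 = True.
The clause (¬w6) is unit, so w6 = False.
The clause (¬w2) is unit, so w2 = False.
The clause (w5) is unit, so w5 = True.
But (¬w5) is also a unit clause — contradiction.
That branch fails; take w4 = False instead.
The clause (w0) is unit, so w0 = True.
But (¬w0) is also a unit clause — contradiction.
Either choice for w4 ends in contradiction.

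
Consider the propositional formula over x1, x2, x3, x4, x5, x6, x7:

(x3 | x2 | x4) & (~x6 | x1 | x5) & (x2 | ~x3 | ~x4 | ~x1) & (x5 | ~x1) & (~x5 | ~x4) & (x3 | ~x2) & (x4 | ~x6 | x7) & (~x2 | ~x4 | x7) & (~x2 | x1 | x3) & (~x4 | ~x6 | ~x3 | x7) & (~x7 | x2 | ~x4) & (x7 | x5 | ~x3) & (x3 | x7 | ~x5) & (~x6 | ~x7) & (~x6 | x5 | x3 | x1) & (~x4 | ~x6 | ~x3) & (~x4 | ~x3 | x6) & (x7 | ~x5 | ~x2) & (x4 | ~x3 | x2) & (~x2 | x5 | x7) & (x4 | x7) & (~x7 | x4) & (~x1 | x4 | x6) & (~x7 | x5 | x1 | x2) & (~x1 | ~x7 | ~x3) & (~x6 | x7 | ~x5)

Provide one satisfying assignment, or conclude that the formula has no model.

x1: 0,  x2: 0,  x3: 0,  x4: 1,  x5: 0,  x6: 0,  x7: 0

Case x5 = 0:
(~x1) alone gives x1 = 0.
(~x6) alone gives x6 = 0.
Case x3 = 0:
(~x2) alone gives x2 = 0.
(x4) alone gives x4 = 1.
(~x7) alone gives x7 = 0.
All clauses are satisfied.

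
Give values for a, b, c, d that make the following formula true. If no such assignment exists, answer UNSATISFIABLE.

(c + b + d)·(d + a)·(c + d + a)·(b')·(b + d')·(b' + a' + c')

a=1,  b=0,  c=1,  d=0

From the singleton clause (b'), b = 0.
From the singleton clause (d'), d = 0.
From the singleton clause (c), c = 1.
From the singleton clause (a), a = 1.
Every clause now holds.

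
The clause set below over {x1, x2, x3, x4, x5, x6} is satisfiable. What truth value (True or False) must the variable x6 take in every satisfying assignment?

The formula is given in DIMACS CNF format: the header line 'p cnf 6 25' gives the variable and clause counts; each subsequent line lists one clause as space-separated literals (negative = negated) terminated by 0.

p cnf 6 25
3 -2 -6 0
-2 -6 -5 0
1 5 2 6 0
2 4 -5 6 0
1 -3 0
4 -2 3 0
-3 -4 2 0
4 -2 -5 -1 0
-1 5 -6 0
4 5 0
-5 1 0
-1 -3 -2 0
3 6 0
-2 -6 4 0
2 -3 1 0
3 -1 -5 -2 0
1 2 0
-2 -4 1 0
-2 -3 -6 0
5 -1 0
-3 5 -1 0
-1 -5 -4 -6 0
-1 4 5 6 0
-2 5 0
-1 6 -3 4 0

True

Suppose x6 = False.
Unit clause (x3) forces x3 = True.
Unit clause (x1) forces x1 = True.
Unit clause (¬x2) forces x2 = False.
Unit clause (¬x4) forces x4 = False.
But (x4) is also a unit clause — contradiction.
So every satisfying assignment has x6 = True.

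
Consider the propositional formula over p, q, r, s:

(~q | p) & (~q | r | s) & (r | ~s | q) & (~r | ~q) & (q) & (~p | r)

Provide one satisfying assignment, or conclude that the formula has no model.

The clause (q) is unit, so q = 1.
The clause (p) is unit, so p = 1.
The clause (~r) is unit, so r = 0.
Now (r) is unsatisfied and unit — conflict.

UNSATISFIABLE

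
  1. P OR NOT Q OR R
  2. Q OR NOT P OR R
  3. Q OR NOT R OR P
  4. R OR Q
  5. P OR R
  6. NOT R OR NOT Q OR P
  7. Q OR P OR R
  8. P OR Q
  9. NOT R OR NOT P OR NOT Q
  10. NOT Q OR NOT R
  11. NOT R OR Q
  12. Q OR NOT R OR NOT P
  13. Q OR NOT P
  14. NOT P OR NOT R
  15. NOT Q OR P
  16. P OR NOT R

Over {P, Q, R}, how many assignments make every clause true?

There are 2^3 = 8 truth assignments over (P, Q, R).
Split on R. With R = true, the clauses containing R are satisfied and NOT R drops from the rest; 0 of the 2^2 = 4 assignments to the other variables satisfy what remains.
With R = false, by the same count on the reduced clause set, 1 assignment works.
Total: 0 + 1 = 1.

1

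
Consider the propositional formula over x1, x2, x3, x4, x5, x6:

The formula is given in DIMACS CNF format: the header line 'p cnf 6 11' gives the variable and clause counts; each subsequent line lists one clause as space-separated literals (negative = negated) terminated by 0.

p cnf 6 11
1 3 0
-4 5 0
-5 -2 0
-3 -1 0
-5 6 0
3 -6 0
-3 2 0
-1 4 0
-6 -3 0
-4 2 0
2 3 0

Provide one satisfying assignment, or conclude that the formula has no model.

Branch on x1: set x1 = False.
From the singleton clause (x3), x3 = True.
From the singleton clause (x2), x2 = True.
From the singleton clause (¬x5), x5 = False.
From the singleton clause (¬x4), x4 = False.
From the singleton clause (¬x6), x6 = False.
This assignment satisfies each clause.

x1=False; x2=True; x3=True; x4=False; x5=False; x6=False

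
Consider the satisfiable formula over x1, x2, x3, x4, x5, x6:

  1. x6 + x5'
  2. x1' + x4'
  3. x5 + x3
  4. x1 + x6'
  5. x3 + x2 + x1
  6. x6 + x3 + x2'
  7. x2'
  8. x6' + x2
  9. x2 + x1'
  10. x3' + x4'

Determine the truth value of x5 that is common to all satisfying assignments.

Suppose x5 = 1.
(x6) alone gives x6 = 1.
(x1) alone gives x1 = 1.
(x4') alone gives x4 = 0.
(x2') alone gives x2 = 0.
But (x2) is also a unit clause — contradiction.
So every satisfying assignment has x5 = False.

False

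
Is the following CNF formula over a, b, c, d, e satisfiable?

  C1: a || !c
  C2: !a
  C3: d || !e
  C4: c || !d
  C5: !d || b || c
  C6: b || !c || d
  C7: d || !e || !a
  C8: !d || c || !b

Yes, satisfiable

From the singleton clause (!a), a = false.
From the singleton clause (!c), c = false.
From the singleton clause (!d), d = false.
From the singleton clause (!e), e = false.
No clause remains; b is free.
A satisfying assignment: a: false,  b: true,  c: false,  d: false,  e: false.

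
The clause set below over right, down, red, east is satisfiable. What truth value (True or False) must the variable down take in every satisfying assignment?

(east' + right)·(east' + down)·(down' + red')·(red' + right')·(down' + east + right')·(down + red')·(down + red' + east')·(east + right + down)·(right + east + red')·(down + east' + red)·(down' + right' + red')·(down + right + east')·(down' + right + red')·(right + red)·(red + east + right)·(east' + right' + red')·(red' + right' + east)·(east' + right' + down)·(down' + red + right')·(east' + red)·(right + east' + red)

Suppose down = 1.
The clause (red') is unit, so red = 0.
The clause (right) is unit, so right = 1.
Now (right') is unsatisfied and unit — conflict.
So every satisfying assignment has down = False.

False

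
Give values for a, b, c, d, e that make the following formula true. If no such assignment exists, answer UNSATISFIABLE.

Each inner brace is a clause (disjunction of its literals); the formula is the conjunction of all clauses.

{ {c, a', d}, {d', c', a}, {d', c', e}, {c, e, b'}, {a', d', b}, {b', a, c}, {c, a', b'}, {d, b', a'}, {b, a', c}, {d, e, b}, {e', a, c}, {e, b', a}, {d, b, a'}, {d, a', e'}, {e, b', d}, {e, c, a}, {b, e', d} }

a ↦ 0, b ↦ 1, c ↦ 1, d ↦ 0, e ↦ 1

Case c = 1:
Case d = 0:
Case b = 1:
The clause (a') is unit, so a = 0.
The clause (e) is unit, so e = 1.
Every clause now holds.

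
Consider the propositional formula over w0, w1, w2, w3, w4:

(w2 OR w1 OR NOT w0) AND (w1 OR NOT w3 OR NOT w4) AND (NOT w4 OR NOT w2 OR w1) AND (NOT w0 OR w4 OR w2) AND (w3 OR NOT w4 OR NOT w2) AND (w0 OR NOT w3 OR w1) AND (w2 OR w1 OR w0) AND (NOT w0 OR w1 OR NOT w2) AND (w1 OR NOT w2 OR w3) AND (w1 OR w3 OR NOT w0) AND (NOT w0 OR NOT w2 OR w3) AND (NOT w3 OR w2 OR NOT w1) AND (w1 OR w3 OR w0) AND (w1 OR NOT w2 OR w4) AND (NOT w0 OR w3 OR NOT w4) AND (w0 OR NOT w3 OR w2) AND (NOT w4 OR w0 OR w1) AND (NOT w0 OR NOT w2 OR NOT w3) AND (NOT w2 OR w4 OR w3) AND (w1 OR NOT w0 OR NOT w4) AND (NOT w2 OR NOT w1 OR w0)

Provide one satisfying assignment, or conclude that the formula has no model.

Suppose w2 = false.
Suppose w1 = true.
The clause (NOT w3) is unit, so w3 = false.
Suppose w0 = false.
Every clause is now satisfied; w4 is unconstrained.

w0: false,  w1: true,  w2: false,  w3: false,  w4: true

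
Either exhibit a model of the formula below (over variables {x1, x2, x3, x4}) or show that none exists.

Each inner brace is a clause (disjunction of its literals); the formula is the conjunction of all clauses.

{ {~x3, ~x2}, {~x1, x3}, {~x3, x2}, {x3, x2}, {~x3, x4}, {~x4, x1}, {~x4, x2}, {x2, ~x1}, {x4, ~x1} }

Case x3 = 0:
The clause (~x1) is unit, so x1 = 0.
The clause (x2) is unit, so x2 = 1.
The clause (~x4) is unit, so x4 = 0.
Every clause now holds.

x1=0,  x2=1,  x3=0,  x4=0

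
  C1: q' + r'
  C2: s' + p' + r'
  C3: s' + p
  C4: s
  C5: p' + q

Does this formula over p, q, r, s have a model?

(s) alone gives s = 1.
(p) alone gives p = 1.
(r') alone gives r = 0.
(q) alone gives q = 1.
This assignment satisfies each clause.
A satisfying assignment: p: 1; q: 1; r: 0; s: 1.

Satisfiable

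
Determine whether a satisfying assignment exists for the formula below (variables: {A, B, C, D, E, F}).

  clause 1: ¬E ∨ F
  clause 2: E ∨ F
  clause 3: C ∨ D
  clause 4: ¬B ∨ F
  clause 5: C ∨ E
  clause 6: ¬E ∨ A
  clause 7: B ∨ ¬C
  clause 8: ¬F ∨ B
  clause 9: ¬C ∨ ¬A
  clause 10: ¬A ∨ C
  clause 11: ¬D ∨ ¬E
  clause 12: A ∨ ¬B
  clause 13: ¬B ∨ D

Try E = False.
The clause (F) is unit, so F = True.
The clause (C) is unit, so C = True.
The clause (B) is unit, so B = True.
The clause (¬A) is unit, so A = False.
That conflicts with the unit clause (A).
Backtrack on E: now try E = True.
The clause (F) is unit, so F = True.
The clause (A) is unit, so A = True.
The clause (B) is unit, so B = True.
The clause (¬C) is unit, so C = False.
That conflicts with the unit clause (C).
Neither E = True nor E = False works.
No assignment satisfies every clause.

Unsatisfiable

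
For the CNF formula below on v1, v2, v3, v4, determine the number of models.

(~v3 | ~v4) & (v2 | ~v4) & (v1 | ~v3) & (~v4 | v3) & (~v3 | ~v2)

There are 2^4 = 16 truth assignments over (v1, v2, v3, v4).
Split on v1. With v1 = 1, the clauses containing v1 are satisfied and ~v1 drops from the rest; 3 of the 2^3 = 8 assignments to the other variables satisfy what remains.
With v1 = 0, by the same count on the reduced clause set, 2 assignments work.
(One model: v1=F, v2=F, v3=F, v4=F.)
Total: 3 + 2 = 5.

5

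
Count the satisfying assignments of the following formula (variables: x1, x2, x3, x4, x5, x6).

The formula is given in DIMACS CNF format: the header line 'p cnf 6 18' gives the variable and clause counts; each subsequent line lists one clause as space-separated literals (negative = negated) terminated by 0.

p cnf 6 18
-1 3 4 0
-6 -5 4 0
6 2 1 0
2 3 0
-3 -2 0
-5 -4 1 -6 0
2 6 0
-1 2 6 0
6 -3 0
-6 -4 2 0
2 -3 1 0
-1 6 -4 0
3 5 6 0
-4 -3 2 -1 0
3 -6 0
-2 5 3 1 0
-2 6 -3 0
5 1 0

There are 2^6 = 64 truth assignments over (x1, x2, x3, x4, x5, x6).
Split on x3. With x3 = True, the clauses containing x3 are satisfied and ¬x3 drops from the rest; 1 of the 2^5 = 32 assignments to the other variables satisfy what remains.
With x3 = False, by the same count on the reduced clause set, 2 assignments work.
Total: 1 + 2 = 3.

3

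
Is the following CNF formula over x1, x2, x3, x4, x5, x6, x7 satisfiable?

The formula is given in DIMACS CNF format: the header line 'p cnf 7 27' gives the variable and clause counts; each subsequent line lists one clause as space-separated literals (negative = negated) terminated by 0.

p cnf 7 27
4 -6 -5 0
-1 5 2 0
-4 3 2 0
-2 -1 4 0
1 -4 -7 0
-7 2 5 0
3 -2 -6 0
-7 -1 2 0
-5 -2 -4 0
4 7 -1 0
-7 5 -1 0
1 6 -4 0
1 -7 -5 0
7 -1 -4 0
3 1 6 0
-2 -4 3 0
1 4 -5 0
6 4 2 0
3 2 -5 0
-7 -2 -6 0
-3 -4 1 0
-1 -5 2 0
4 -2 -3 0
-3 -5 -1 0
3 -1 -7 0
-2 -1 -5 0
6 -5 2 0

Suppose x4 = False.
Suppose x6 = True.
Unit clause (¬x5) forces x5 = False.
Suppose x1 = False.
Suppose x7 = False.
Suppose x3 = True.
Unit clause (¬x2) forces x2 = False.
This assignment satisfies each clause.
A satisfying assignment: x1: False,  x2: False,  x3: True,  x4: False,  x5: False,  x6: True,  x7: False.

Yes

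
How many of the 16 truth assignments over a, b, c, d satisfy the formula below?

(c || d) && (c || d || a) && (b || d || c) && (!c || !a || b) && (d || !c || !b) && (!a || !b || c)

There are 2^4 = 16 truth assignments over (a, b, c, d).
Split on c. With c = true, the clauses containing c are satisfied and !c drops from the rest; 4 of the 2^3 = 8 assignments to the other variables satisfy what remains.
With c = false, by the same count on the reduced clause set, 3 assignments work.
(One model: a=F, b=F, c=F, d=T.)
Total: 4 + 3 = 7.

7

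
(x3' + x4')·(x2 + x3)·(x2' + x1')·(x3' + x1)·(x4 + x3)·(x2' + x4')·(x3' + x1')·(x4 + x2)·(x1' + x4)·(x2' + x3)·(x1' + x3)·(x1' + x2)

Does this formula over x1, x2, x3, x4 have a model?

Branch on x3: set x3 = 0.
Unit clause (x2) forces x2 = 1.
Now (x2') is unsatisfied and unit — conflict.
That branch fails; take x3 = 1 instead.
Unit clause (x4') forces x4 = 0.
Unit clause (x1) forces x1 = 1.
Now (x1') is unsatisfied and unit — conflict.
Neither x3 = 1 nor x3 = 0 works.
No assignment satisfies every clause.

Unsatisfiable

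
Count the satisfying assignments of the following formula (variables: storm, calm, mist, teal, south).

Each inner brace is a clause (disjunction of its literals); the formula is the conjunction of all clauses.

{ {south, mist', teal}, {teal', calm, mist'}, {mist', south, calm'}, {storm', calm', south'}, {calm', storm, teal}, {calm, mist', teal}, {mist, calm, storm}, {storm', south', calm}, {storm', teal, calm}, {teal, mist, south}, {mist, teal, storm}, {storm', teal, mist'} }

There are 2^5 = 32 truth assignments over (storm, calm, mist, teal, south).
Split on calm. With calm = 1, the clauses containing calm are satisfied and calm' drops from the rest; 4 of the 2^4 = 16 assignments to the other variables satisfy what remains.
With calm = 0, by the same count on the reduced clause set, 1 assignment works.
(One model: storm=F, calm=T, mist=F, teal=T, south=F.)
Total: 4 + 1 = 5.

5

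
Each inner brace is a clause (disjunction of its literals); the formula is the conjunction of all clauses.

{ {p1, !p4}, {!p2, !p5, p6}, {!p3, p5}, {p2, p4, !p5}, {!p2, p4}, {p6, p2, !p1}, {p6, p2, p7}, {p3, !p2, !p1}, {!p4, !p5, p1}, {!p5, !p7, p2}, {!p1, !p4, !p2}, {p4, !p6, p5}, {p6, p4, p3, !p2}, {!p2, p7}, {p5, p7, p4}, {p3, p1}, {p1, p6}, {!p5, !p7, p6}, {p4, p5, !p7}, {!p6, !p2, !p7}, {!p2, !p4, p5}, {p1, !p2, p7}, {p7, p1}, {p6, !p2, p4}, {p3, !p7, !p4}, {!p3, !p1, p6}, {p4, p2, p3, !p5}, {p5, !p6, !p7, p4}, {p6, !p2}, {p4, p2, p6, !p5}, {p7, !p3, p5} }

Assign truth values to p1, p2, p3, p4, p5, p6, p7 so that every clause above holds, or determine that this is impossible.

p1: true; p2: false; p3: false; p4: true; p5: false; p6: true; p7: false

Suppose p1 = true.
Suppose p3 = false.
Unit clause (!p2) forces p2 = false.
Unit clause (p6) forces p6 = true.
Suppose p4 = true.
Unit clause (!p7) forces p7 = false.
No clause remains; p5 is free.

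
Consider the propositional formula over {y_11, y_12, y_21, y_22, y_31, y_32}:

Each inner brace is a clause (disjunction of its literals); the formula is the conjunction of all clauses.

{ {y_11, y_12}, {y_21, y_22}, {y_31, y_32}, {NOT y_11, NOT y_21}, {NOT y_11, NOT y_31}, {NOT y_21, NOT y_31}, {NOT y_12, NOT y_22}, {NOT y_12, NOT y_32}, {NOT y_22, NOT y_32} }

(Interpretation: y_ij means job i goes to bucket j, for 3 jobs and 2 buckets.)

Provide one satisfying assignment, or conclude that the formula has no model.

Case y_11 = true:
(NOT y_21) alone gives y_21 = false.
(y_22) alone gives y_22 = true.
(NOT y_31) alone gives y_31 = false.
(y_32) alone gives y_32 = true.
That conflicts with the unit clause (NOT y_32).
That branch fails; take y_11 = false instead.
(y_12) alone gives y_12 = true.
(NOT y_22) alone gives y_22 = false.
(y_21) alone gives y_21 = true.
(NOT y_31) alone gives y_31 = false.
(y_32) alone gives y_32 = true.
That conflicts with the unit clause (NOT y_32).
Both values of y_11 lead to a conflict.

UNSATISFIABLE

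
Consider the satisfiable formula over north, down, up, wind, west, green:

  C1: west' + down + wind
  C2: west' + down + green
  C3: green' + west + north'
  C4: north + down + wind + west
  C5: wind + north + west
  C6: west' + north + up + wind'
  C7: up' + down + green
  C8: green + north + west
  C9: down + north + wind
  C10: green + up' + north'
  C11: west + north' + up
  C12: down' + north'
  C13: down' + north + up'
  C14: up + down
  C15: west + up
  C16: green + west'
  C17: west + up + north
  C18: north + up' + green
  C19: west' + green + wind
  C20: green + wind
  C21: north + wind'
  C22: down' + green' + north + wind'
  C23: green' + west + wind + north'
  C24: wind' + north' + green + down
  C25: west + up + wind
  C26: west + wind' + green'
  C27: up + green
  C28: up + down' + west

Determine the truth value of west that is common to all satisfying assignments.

True

Suppose west = 0.
(up) alone gives up = 1.
Try green = 0.
(down) alone gives down = 1.
(north) alone gives north = 1.
But (north') is also a unit clause — contradiction.
That branch fails; take green = 1 instead.
(north') alone gives north = 0.
(wind) alone gives wind = 1.
But (wind') is also a unit clause — contradiction.
Either choice for green ends in contradiction.
So every satisfying assignment has west = True.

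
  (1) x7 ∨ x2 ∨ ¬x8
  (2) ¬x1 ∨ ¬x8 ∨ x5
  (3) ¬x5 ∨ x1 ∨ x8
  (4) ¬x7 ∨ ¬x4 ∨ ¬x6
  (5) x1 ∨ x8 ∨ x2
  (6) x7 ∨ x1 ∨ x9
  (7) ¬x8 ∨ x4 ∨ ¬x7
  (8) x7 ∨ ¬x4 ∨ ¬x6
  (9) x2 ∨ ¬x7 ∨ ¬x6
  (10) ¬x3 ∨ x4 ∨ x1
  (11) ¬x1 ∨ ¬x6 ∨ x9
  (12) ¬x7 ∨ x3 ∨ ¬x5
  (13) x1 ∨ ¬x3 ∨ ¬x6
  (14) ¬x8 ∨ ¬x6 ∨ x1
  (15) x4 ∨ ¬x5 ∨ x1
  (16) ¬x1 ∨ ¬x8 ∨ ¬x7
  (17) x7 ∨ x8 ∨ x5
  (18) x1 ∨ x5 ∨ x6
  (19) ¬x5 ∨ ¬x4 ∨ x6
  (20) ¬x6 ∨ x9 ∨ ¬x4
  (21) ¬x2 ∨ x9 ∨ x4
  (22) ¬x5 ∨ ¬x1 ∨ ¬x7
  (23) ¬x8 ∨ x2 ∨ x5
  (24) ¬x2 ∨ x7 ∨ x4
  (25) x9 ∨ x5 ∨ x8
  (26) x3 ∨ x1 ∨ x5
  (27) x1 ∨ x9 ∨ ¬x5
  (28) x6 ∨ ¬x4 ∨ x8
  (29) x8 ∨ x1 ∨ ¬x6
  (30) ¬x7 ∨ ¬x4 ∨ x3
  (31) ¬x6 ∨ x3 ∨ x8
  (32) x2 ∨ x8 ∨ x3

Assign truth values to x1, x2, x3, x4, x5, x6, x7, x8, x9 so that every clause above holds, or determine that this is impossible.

x1=True, x2=False, x3=True, x4=False, x5=True, x6=False, x7=False, x8=False, x9=True

Suppose x7 = False.
Suppose x2 = False.
Unit clause (¬x8) forces x8 = False.
Unit clause (x1) forces x1 = True.
Unit clause (x5) forces x5 = True.
Unit clause (x3) forces x3 = True.
Suppose x4 = False.
Suppose x6 = False.
No clause remains; x9 is free.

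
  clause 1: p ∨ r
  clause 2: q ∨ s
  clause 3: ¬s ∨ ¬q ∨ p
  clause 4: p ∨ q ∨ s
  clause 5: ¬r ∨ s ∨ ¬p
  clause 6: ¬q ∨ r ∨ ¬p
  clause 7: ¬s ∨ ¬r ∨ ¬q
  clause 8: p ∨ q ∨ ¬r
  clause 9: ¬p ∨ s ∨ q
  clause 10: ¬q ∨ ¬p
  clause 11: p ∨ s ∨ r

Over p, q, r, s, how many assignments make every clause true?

There are 2^4 = 16 truth assignments over (p, q, r, s).
Split on r. With r = True, the clauses containing r are satisfied and ¬r drops from the rest; 2 of the 2^3 = 8 assignments to the other variables satisfy what remains.
With r = False, by the same count on the reduced clause set, 1 assignment works.
(One model: p=F, q=T, r=T, s=F.)
Total: 2 + 1 = 3.

3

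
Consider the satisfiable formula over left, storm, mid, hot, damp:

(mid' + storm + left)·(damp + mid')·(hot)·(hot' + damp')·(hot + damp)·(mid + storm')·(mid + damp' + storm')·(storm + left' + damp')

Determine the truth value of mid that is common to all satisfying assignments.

Suppose mid = 1.
From the singleton clause (damp), damp = 1.
From the singleton clause (hot), hot = 1.
Now (hot') is unsatisfied and unit — conflict.
So every satisfying assignment has mid = False.

False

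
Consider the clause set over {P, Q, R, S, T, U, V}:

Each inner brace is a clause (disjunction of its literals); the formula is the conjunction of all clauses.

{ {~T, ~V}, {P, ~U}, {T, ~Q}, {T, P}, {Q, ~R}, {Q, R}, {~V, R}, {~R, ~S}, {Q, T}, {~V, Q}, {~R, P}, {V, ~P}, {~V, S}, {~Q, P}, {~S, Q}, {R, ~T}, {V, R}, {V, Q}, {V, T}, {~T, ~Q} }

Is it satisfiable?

Unsatisfiable

Branch on T: set T = 0.
Unit clause (~Q) forces Q = 0.
That conflicts with the unit clause (Q).
Undo T and try T = 1.
Unit clause (~V) forces V = 0.
Unit clause (~P) forces P = 0.
Unit clause (~U) forces U = 0.
Unit clause (~R) forces R = 0.
That conflicts with the unit clause (R).
Neither T = 1 nor T = 0 works.
No assignment satisfies every clause.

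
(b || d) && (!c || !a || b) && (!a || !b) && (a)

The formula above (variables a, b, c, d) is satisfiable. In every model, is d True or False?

Suppose d = false.
From the singleton clause (b), b = true.
From the singleton clause (!a), a = false.
But (a) is also a unit clause — contradiction.
So every satisfying assignment has d = True.

True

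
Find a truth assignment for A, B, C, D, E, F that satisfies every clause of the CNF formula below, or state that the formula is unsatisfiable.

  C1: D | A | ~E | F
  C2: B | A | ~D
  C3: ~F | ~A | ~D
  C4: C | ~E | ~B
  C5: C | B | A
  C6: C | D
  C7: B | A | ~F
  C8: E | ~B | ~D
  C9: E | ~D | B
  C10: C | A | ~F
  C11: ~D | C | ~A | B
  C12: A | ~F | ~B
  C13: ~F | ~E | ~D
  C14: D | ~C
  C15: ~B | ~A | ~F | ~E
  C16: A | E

Try C = 1.
(D) alone gives D = 1.
Try B = 0.
(A) alone gives A = 1.
(~F) alone gives F = 0.
(E) alone gives E = 1.
Every clause now holds.

A ↦ 1, B ↦ 0, C ↦ 1, D ↦ 1, E ↦ 1, F ↦ 0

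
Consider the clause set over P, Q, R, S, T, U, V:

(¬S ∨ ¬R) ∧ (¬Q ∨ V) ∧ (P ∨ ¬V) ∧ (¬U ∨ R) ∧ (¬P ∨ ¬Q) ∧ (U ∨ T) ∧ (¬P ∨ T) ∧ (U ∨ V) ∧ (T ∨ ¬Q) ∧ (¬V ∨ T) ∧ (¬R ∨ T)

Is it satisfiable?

Case S = False:
Case Q = False:
Case P = True:
(T) alone gives T = True.
Case U = True:
(R) alone gives R = True.
No clause remains; V is free.
A satisfying assignment: P: True; Q: False; R: True; S: False; T: True; U: True; V: False.

Satisfiable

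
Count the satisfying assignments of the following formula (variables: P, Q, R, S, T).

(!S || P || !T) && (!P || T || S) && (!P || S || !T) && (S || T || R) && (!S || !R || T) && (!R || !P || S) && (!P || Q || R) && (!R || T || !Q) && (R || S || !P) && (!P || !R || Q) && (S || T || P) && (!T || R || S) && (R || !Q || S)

7

There are 2^5 = 32 truth assignments over (P, Q, R, S, T).
Split on R. With R = true, the clauses containing R are satisfied and !R drops from the rest; 3 of the 2^4 = 16 assignments to the other variables satisfy what remains.
With R = false, by the same count on the reduced clause set, 4 assignments work.
Total: 3 + 4 = 7.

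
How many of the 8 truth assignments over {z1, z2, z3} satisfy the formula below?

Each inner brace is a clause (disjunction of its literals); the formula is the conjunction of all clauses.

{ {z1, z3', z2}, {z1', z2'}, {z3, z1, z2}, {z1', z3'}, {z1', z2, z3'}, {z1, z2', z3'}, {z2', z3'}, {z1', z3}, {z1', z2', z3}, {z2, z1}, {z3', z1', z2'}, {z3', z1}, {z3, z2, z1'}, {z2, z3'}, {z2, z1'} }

There are 2^3 = 8 truth assignments over (z1, z2, z3).
Check each against the 15 clauses (columns in the order z1, z2, z3):
  F F F  ✗ fails (z3 + z1 + z2)
  F F T  ✗ fails (z1 + z3' + z2)
  F T F  ✓ satisfies all
  F T T  ✗ fails (z1 + z2' + z3')
  T F F  ✗ fails (z1' + z3)
  T F T  ✗ fails (z1' + z3')
  T T F  ✗ fails (z1' + z2')
  T T T  ✗ fails (z1' + z2')
1 of the 8 rows is a model.

1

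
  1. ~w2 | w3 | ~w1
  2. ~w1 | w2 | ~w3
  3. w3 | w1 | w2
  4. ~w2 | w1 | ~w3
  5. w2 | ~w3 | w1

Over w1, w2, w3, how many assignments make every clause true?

There are 2^3 = 8 truth assignments over (w1, w2, w3).
Check each against the 5 clauses (columns in the order w1, w2, w3):
  F F F  ✗ fails (w3 | w1 | w2)
  F F T  ✗ fails (w2 | ~w3 | w1)
  F T F  ✓ satisfies all
  F T T  ✗ fails (~w2 | w1 | ~w3)
  T F F  ✓ satisfies all
  T F T  ✗ fails (~w1 | w2 | ~w3)
  T T F  ✗ fails (~w2 | w3 | ~w1)
  T T T  ✓ satisfies all
3 of the 8 rows are models.

3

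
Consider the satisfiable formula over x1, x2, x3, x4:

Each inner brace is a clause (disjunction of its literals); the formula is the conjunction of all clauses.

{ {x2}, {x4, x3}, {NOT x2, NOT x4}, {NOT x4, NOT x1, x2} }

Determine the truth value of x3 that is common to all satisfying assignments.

Suppose x3 = false.
Unit clause (x2) forces x2 = true.
Unit clause (x4) forces x4 = true.
That conflicts with the unit clause (NOT x4).
So every satisfying assignment has x3 = True.

True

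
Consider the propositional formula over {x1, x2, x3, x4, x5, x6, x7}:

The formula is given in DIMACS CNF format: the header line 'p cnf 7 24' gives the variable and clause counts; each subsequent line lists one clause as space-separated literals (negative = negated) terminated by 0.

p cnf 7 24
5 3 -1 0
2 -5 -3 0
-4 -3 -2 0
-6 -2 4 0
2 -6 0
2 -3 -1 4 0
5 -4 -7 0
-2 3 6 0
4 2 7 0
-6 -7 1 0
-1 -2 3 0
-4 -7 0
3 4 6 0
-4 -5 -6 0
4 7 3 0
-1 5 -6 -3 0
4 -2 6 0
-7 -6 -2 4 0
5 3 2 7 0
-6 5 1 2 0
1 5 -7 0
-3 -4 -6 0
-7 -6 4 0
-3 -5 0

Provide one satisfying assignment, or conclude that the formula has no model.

Try x2 = False.
Unit clause (¬x6) forces x6 = False.
Try x5 = True.
Unit clause (¬x3) forces x3 = False.
Unit clause (x4) forces x4 = True.
Unit clause (¬x7) forces x7 = False.
All clauses hold; x1 can take either value.

x1: False, x2: False, x3: False, x4: True, x5: True, x6: False, x7: False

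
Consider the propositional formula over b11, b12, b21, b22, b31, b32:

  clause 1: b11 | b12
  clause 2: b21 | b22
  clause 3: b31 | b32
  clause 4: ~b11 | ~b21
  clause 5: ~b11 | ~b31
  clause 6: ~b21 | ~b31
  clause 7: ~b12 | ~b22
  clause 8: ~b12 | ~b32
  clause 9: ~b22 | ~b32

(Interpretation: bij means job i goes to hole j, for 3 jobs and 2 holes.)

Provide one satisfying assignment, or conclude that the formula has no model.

Case b11 = 1:
From the singleton clause (~b21), b21 = 0.
From the singleton clause (b22), b22 = 1.
From the singleton clause (~b31), b31 = 0.
From the singleton clause (b32), b32 = 1.
Now (~b32) is unsatisfied and unit — conflict.
That branch fails; take b11 = 0 instead.
From the singleton clause (b12), b12 = 1.
From the singleton clause (~b22), b22 = 0.
From the singleton clause (b21), b21 = 1.
From the singleton clause (~b31), b31 = 0.
From the singleton clause (b32), b32 = 1.
Now (~b32) is unsatisfied and unit — conflict.
Either choice for b11 ends in contradiction.

UNSATISFIABLE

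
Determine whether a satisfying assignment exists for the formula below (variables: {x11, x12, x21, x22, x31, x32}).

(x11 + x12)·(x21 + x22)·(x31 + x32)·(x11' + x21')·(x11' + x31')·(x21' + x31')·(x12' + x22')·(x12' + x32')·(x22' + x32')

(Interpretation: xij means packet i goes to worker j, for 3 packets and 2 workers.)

No

Suppose x11 = 1.
From the singleton clause (x21'), x21 = 0.
From the singleton clause (x22), x22 = 1.
From the singleton clause (x31'), x31 = 0.
From the singleton clause (x32), x32 = 1.
That conflicts with the unit clause (x32').
So x11 must be the other value — set x11 = 0.
From the singleton clause (x12), x12 = 1.
From the singleton clause (x22'), x22 = 0.
From the singleton clause (x21), x21 = 1.
From the singleton clause (x31'), x31 = 0.
From the singleton clause (x32), x32 = 1.
That conflicts with the unit clause (x32').
Either choice for x11 ends in contradiction.
No assignment satisfies every clause.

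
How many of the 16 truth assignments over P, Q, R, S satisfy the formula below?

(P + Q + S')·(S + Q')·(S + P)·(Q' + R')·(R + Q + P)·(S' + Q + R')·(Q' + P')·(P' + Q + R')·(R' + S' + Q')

There are 2^4 = 16 truth assignments over (P, Q, R, S).
Check each against the 9 clauses (columns in the order P, Q, R, S):
  F F F F  ✗ fails (S + P)
  F F F T  ✗ fails (P + Q + S')
  F F T F  ✗ fails (S + P)
  F F T T  ✗ fails (P + Q + S')
  F T F F  ✗ fails (S + Q')
  F T F T  ✓ satisfies all
  F T T F  ✗ fails (S + Q')
  F T T T  ✗ fails (Q' + R')
  T F F F  ✓ satisfies all
  T F F T  ✓ satisfies all
  T F T F  ✗ fails (P' + Q + R')
  T F T T  ✗ fails (S' + Q + R')
  T T F F  ✗ fails (S + Q')
  T T F T  ✗ fails (Q' + P')
  T T T F  ✗ fails (S + Q')
  T T T T  ✗ fails (Q' + R')
3 of the 16 rows are models.

3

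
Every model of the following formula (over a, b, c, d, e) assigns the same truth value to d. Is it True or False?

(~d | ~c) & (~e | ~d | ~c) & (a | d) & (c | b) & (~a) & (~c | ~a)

Suppose d = 0.
The clause (a) is unit, so a = 1.
Now (~a) is unsatisfied and unit — conflict.
So every satisfying assignment has d = True.

True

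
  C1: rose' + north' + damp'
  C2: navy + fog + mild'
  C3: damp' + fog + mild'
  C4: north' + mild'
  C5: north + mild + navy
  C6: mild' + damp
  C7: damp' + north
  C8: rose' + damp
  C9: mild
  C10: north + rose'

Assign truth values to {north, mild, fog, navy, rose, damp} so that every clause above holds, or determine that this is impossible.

(mild) alone gives mild = 1.
(north') alone gives north = 0.
(damp) alone gives damp = 1.
Now (damp') is unsatisfied and unit — conflict.

UNSATISFIABLE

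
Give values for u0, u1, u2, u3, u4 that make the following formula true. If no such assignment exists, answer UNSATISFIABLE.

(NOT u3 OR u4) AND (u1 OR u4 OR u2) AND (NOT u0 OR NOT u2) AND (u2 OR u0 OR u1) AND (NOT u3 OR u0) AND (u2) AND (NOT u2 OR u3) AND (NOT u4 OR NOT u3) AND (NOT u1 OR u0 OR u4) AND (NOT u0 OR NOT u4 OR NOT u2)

UNSATISFIABLE

From the singleton clause (u2), u2 = true.
From the singleton clause (NOT u0), u0 = false.
From the singleton clause (NOT u3), u3 = false.
That conflicts with the unit clause (u3).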